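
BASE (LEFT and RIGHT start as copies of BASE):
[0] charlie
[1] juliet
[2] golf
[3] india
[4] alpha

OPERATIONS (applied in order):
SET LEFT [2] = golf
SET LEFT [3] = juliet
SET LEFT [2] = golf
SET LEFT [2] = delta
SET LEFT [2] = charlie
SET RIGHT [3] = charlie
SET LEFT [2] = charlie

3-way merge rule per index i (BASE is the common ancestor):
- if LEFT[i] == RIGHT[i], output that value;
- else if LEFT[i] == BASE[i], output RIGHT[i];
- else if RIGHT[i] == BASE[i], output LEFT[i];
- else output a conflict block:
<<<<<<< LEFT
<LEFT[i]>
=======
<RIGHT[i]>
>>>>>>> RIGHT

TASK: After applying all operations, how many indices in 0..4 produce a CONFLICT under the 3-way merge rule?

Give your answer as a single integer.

Answer: 1

Derivation:
Final LEFT:  [charlie, juliet, charlie, juliet, alpha]
Final RIGHT: [charlie, juliet, golf, charlie, alpha]
i=0: L=charlie R=charlie -> agree -> charlie
i=1: L=juliet R=juliet -> agree -> juliet
i=2: L=charlie, R=golf=BASE -> take LEFT -> charlie
i=3: BASE=india L=juliet R=charlie all differ -> CONFLICT
i=4: L=alpha R=alpha -> agree -> alpha
Conflict count: 1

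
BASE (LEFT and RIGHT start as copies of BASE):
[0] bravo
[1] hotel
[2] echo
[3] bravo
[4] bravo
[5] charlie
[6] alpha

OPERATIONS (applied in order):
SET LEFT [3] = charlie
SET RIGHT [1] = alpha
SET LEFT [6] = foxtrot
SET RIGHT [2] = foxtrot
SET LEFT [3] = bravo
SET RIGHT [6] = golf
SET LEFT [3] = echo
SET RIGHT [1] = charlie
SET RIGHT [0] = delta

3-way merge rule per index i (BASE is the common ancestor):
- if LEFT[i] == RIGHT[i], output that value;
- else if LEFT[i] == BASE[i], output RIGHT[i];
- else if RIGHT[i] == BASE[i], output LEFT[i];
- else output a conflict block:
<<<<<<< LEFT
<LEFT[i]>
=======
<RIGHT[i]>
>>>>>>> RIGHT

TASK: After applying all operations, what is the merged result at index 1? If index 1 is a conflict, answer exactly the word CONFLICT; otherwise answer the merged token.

Answer: charlie

Derivation:
Final LEFT:  [bravo, hotel, echo, echo, bravo, charlie, foxtrot]
Final RIGHT: [delta, charlie, foxtrot, bravo, bravo, charlie, golf]
i=0: L=bravo=BASE, R=delta -> take RIGHT -> delta
i=1: L=hotel=BASE, R=charlie -> take RIGHT -> charlie
i=2: L=echo=BASE, R=foxtrot -> take RIGHT -> foxtrot
i=3: L=echo, R=bravo=BASE -> take LEFT -> echo
i=4: L=bravo R=bravo -> agree -> bravo
i=5: L=charlie R=charlie -> agree -> charlie
i=6: BASE=alpha L=foxtrot R=golf all differ -> CONFLICT
Index 1 -> charlie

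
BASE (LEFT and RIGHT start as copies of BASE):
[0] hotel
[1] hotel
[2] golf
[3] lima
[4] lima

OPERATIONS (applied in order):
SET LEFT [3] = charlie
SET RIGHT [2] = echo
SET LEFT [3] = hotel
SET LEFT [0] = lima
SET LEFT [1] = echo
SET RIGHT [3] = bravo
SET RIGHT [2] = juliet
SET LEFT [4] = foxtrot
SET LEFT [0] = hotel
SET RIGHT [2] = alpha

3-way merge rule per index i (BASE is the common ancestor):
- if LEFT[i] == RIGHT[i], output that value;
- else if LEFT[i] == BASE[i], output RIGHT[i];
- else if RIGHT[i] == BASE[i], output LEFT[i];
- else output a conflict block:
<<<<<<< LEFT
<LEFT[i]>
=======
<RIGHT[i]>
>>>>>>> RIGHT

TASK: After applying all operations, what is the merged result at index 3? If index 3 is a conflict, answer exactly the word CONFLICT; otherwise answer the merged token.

Final LEFT:  [hotel, echo, golf, hotel, foxtrot]
Final RIGHT: [hotel, hotel, alpha, bravo, lima]
i=0: L=hotel R=hotel -> agree -> hotel
i=1: L=echo, R=hotel=BASE -> take LEFT -> echo
i=2: L=golf=BASE, R=alpha -> take RIGHT -> alpha
i=3: BASE=lima L=hotel R=bravo all differ -> CONFLICT
i=4: L=foxtrot, R=lima=BASE -> take LEFT -> foxtrot
Index 3 -> CONFLICT

Answer: CONFLICT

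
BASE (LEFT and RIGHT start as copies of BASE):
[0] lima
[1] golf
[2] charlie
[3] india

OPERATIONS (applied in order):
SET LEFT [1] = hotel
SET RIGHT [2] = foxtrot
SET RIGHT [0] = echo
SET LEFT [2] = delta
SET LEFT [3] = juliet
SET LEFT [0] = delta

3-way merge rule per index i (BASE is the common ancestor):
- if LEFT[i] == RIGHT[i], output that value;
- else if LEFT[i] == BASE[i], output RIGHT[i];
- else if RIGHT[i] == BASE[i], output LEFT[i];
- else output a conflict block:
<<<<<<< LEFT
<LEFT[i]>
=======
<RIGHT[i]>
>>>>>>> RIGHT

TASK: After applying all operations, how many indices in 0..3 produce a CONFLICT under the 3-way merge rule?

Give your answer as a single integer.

Final LEFT:  [delta, hotel, delta, juliet]
Final RIGHT: [echo, golf, foxtrot, india]
i=0: BASE=lima L=delta R=echo all differ -> CONFLICT
i=1: L=hotel, R=golf=BASE -> take LEFT -> hotel
i=2: BASE=charlie L=delta R=foxtrot all differ -> CONFLICT
i=3: L=juliet, R=india=BASE -> take LEFT -> juliet
Conflict count: 2

Answer: 2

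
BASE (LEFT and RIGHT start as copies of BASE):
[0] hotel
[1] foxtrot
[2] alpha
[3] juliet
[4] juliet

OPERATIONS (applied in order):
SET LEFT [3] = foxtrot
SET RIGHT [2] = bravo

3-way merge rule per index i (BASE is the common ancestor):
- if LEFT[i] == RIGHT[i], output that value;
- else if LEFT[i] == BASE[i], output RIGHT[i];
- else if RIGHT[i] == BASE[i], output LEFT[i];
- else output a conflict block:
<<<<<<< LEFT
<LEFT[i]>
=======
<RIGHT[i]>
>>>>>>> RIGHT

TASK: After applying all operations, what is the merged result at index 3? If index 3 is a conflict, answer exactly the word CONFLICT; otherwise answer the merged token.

Final LEFT:  [hotel, foxtrot, alpha, foxtrot, juliet]
Final RIGHT: [hotel, foxtrot, bravo, juliet, juliet]
i=0: L=hotel R=hotel -> agree -> hotel
i=1: L=foxtrot R=foxtrot -> agree -> foxtrot
i=2: L=alpha=BASE, R=bravo -> take RIGHT -> bravo
i=3: L=foxtrot, R=juliet=BASE -> take LEFT -> foxtrot
i=4: L=juliet R=juliet -> agree -> juliet
Index 3 -> foxtrot

Answer: foxtrot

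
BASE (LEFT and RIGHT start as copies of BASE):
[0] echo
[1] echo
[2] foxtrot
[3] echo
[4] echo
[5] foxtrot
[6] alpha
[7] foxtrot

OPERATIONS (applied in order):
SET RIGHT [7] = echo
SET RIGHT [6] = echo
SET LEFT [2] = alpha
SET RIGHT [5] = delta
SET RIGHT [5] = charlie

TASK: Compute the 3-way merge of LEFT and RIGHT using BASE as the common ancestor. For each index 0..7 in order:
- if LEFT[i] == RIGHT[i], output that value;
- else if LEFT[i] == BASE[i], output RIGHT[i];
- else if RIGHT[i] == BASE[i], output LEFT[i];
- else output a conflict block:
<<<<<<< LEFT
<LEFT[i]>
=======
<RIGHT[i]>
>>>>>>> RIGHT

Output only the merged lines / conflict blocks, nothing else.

Final LEFT:  [echo, echo, alpha, echo, echo, foxtrot, alpha, foxtrot]
Final RIGHT: [echo, echo, foxtrot, echo, echo, charlie, echo, echo]
i=0: L=echo R=echo -> agree -> echo
i=1: L=echo R=echo -> agree -> echo
i=2: L=alpha, R=foxtrot=BASE -> take LEFT -> alpha
i=3: L=echo R=echo -> agree -> echo
i=4: L=echo R=echo -> agree -> echo
i=5: L=foxtrot=BASE, R=charlie -> take RIGHT -> charlie
i=6: L=alpha=BASE, R=echo -> take RIGHT -> echo
i=7: L=foxtrot=BASE, R=echo -> take RIGHT -> echo

Answer: echo
echo
alpha
echo
echo
charlie
echo
echo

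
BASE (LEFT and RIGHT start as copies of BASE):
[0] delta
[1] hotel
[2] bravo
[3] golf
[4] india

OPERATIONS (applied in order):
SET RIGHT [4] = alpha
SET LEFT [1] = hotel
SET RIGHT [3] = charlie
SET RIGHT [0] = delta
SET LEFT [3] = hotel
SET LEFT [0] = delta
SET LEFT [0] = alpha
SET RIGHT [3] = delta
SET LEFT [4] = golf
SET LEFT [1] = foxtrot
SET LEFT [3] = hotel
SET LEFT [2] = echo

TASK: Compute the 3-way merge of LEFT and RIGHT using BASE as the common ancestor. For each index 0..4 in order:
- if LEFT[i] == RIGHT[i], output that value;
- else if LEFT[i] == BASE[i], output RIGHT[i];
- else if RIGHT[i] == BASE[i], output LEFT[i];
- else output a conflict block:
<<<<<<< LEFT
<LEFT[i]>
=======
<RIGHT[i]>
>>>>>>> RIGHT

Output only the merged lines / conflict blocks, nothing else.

Answer: alpha
foxtrot
echo
<<<<<<< LEFT
hotel
=======
delta
>>>>>>> RIGHT
<<<<<<< LEFT
golf
=======
alpha
>>>>>>> RIGHT

Derivation:
Final LEFT:  [alpha, foxtrot, echo, hotel, golf]
Final RIGHT: [delta, hotel, bravo, delta, alpha]
i=0: L=alpha, R=delta=BASE -> take LEFT -> alpha
i=1: L=foxtrot, R=hotel=BASE -> take LEFT -> foxtrot
i=2: L=echo, R=bravo=BASE -> take LEFT -> echo
i=3: BASE=golf L=hotel R=delta all differ -> CONFLICT
i=4: BASE=india L=golf R=alpha all differ -> CONFLICT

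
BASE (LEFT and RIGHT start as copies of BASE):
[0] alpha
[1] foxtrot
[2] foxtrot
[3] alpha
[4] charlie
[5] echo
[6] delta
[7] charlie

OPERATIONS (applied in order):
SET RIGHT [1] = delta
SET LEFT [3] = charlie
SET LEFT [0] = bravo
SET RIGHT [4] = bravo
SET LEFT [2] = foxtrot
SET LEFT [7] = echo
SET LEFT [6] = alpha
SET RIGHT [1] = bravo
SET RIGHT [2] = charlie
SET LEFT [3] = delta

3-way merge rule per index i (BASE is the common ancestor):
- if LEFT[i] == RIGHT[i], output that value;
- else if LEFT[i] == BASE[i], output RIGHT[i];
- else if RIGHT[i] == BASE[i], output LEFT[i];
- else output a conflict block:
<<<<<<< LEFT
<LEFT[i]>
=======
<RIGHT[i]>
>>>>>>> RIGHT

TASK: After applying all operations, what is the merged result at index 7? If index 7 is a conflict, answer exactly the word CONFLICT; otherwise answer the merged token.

Final LEFT:  [bravo, foxtrot, foxtrot, delta, charlie, echo, alpha, echo]
Final RIGHT: [alpha, bravo, charlie, alpha, bravo, echo, delta, charlie]
i=0: L=bravo, R=alpha=BASE -> take LEFT -> bravo
i=1: L=foxtrot=BASE, R=bravo -> take RIGHT -> bravo
i=2: L=foxtrot=BASE, R=charlie -> take RIGHT -> charlie
i=3: L=delta, R=alpha=BASE -> take LEFT -> delta
i=4: L=charlie=BASE, R=bravo -> take RIGHT -> bravo
i=5: L=echo R=echo -> agree -> echo
i=6: L=alpha, R=delta=BASE -> take LEFT -> alpha
i=7: L=echo, R=charlie=BASE -> take LEFT -> echo
Index 7 -> echo

Answer: echo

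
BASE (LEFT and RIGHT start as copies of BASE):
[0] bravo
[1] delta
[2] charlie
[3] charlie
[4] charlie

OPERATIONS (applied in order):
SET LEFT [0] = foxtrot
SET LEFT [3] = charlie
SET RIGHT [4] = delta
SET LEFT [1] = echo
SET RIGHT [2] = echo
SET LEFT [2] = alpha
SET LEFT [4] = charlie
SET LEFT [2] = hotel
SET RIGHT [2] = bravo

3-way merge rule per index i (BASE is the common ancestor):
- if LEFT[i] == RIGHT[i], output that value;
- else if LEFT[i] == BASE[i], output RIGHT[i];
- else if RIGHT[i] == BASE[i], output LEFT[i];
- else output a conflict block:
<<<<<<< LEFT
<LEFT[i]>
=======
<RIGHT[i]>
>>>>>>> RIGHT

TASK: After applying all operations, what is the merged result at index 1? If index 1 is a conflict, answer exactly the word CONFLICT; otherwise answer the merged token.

Final LEFT:  [foxtrot, echo, hotel, charlie, charlie]
Final RIGHT: [bravo, delta, bravo, charlie, delta]
i=0: L=foxtrot, R=bravo=BASE -> take LEFT -> foxtrot
i=1: L=echo, R=delta=BASE -> take LEFT -> echo
i=2: BASE=charlie L=hotel R=bravo all differ -> CONFLICT
i=3: L=charlie R=charlie -> agree -> charlie
i=4: L=charlie=BASE, R=delta -> take RIGHT -> delta
Index 1 -> echo

Answer: echo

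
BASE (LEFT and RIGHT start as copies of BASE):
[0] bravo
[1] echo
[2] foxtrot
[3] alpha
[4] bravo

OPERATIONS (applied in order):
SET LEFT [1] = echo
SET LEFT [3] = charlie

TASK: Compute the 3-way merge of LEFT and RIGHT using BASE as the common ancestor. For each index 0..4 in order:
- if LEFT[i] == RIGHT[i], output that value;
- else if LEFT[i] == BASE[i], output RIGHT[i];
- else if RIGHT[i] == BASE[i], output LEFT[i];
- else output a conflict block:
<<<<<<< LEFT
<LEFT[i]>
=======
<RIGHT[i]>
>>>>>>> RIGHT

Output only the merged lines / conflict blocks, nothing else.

Final LEFT:  [bravo, echo, foxtrot, charlie, bravo]
Final RIGHT: [bravo, echo, foxtrot, alpha, bravo]
i=0: L=bravo R=bravo -> agree -> bravo
i=1: L=echo R=echo -> agree -> echo
i=2: L=foxtrot R=foxtrot -> agree -> foxtrot
i=3: L=charlie, R=alpha=BASE -> take LEFT -> charlie
i=4: L=bravo R=bravo -> agree -> bravo

Answer: bravo
echo
foxtrot
charlie
bravo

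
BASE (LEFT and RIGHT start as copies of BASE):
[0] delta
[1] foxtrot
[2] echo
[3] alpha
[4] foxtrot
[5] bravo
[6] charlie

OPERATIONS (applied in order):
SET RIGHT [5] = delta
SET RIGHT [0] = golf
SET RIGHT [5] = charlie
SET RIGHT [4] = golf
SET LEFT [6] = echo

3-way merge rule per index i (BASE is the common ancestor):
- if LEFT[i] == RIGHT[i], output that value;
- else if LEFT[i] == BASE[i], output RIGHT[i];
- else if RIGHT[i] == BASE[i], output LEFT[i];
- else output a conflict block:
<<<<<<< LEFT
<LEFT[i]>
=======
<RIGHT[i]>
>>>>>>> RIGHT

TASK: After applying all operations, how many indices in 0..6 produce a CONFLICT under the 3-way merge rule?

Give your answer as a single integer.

Answer: 0

Derivation:
Final LEFT:  [delta, foxtrot, echo, alpha, foxtrot, bravo, echo]
Final RIGHT: [golf, foxtrot, echo, alpha, golf, charlie, charlie]
i=0: L=delta=BASE, R=golf -> take RIGHT -> golf
i=1: L=foxtrot R=foxtrot -> agree -> foxtrot
i=2: L=echo R=echo -> agree -> echo
i=3: L=alpha R=alpha -> agree -> alpha
i=4: L=foxtrot=BASE, R=golf -> take RIGHT -> golf
i=5: L=bravo=BASE, R=charlie -> take RIGHT -> charlie
i=6: L=echo, R=charlie=BASE -> take LEFT -> echo
Conflict count: 0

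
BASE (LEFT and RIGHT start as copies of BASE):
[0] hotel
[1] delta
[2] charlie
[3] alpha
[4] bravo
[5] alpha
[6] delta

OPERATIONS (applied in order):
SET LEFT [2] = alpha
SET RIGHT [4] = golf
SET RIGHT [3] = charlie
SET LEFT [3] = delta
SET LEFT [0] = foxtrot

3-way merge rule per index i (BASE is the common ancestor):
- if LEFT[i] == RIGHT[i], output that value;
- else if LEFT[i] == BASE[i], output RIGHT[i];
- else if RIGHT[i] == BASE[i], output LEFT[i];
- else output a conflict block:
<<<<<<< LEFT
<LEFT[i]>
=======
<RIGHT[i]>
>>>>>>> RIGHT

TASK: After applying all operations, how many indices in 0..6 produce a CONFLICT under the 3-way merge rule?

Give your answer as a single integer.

Answer: 1

Derivation:
Final LEFT:  [foxtrot, delta, alpha, delta, bravo, alpha, delta]
Final RIGHT: [hotel, delta, charlie, charlie, golf, alpha, delta]
i=0: L=foxtrot, R=hotel=BASE -> take LEFT -> foxtrot
i=1: L=delta R=delta -> agree -> delta
i=2: L=alpha, R=charlie=BASE -> take LEFT -> alpha
i=3: BASE=alpha L=delta R=charlie all differ -> CONFLICT
i=4: L=bravo=BASE, R=golf -> take RIGHT -> golf
i=5: L=alpha R=alpha -> agree -> alpha
i=6: L=delta R=delta -> agree -> delta
Conflict count: 1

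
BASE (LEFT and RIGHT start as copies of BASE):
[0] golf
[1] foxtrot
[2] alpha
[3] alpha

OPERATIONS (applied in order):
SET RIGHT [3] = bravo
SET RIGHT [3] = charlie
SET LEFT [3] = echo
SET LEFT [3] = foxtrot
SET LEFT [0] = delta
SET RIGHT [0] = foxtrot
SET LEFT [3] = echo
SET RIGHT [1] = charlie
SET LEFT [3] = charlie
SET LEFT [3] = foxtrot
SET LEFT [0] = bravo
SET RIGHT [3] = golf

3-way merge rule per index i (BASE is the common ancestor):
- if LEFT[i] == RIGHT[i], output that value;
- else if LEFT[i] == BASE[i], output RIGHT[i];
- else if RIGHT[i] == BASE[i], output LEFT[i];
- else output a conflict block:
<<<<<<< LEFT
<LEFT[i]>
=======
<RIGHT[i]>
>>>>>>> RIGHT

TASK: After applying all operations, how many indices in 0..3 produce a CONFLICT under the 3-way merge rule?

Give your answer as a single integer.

Answer: 2

Derivation:
Final LEFT:  [bravo, foxtrot, alpha, foxtrot]
Final RIGHT: [foxtrot, charlie, alpha, golf]
i=0: BASE=golf L=bravo R=foxtrot all differ -> CONFLICT
i=1: L=foxtrot=BASE, R=charlie -> take RIGHT -> charlie
i=2: L=alpha R=alpha -> agree -> alpha
i=3: BASE=alpha L=foxtrot R=golf all differ -> CONFLICT
Conflict count: 2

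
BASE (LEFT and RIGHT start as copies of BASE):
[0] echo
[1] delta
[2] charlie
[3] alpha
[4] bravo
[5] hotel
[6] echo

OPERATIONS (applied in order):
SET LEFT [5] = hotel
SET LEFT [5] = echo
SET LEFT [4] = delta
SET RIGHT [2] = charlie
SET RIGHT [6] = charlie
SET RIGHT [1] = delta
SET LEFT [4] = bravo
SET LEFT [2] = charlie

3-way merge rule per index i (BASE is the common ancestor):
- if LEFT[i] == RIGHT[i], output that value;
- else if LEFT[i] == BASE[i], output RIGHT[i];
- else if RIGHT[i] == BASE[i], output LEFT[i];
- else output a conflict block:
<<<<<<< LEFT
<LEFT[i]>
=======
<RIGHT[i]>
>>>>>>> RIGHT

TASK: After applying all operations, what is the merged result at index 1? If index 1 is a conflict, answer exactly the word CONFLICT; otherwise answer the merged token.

Final LEFT:  [echo, delta, charlie, alpha, bravo, echo, echo]
Final RIGHT: [echo, delta, charlie, alpha, bravo, hotel, charlie]
i=0: L=echo R=echo -> agree -> echo
i=1: L=delta R=delta -> agree -> delta
i=2: L=charlie R=charlie -> agree -> charlie
i=3: L=alpha R=alpha -> agree -> alpha
i=4: L=bravo R=bravo -> agree -> bravo
i=5: L=echo, R=hotel=BASE -> take LEFT -> echo
i=6: L=echo=BASE, R=charlie -> take RIGHT -> charlie
Index 1 -> delta

Answer: delta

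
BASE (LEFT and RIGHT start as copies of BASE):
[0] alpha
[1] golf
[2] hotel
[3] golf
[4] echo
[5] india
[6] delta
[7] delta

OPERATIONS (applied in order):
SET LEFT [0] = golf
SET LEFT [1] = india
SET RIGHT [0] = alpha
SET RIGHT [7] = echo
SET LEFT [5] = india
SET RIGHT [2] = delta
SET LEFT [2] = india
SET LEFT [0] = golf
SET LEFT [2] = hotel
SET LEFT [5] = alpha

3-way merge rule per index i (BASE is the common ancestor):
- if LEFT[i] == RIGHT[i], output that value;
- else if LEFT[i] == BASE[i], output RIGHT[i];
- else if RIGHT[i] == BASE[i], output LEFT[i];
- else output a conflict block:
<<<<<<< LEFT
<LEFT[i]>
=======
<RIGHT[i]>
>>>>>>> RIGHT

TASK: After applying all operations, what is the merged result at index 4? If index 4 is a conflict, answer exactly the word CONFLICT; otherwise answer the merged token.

Answer: echo

Derivation:
Final LEFT:  [golf, india, hotel, golf, echo, alpha, delta, delta]
Final RIGHT: [alpha, golf, delta, golf, echo, india, delta, echo]
i=0: L=golf, R=alpha=BASE -> take LEFT -> golf
i=1: L=india, R=golf=BASE -> take LEFT -> india
i=2: L=hotel=BASE, R=delta -> take RIGHT -> delta
i=3: L=golf R=golf -> agree -> golf
i=4: L=echo R=echo -> agree -> echo
i=5: L=alpha, R=india=BASE -> take LEFT -> alpha
i=6: L=delta R=delta -> agree -> delta
i=7: L=delta=BASE, R=echo -> take RIGHT -> echo
Index 4 -> echo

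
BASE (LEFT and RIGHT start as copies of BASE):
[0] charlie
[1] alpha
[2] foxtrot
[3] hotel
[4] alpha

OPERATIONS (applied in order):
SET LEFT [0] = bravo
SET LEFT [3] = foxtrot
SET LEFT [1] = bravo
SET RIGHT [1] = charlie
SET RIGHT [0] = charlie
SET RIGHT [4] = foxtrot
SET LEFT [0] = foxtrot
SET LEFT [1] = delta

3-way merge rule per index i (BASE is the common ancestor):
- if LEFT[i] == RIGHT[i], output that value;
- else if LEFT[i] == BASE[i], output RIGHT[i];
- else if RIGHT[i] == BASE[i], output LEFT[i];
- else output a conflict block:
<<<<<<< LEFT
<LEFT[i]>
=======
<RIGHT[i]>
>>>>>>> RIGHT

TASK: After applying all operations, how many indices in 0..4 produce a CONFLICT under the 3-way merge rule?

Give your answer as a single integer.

Final LEFT:  [foxtrot, delta, foxtrot, foxtrot, alpha]
Final RIGHT: [charlie, charlie, foxtrot, hotel, foxtrot]
i=0: L=foxtrot, R=charlie=BASE -> take LEFT -> foxtrot
i=1: BASE=alpha L=delta R=charlie all differ -> CONFLICT
i=2: L=foxtrot R=foxtrot -> agree -> foxtrot
i=3: L=foxtrot, R=hotel=BASE -> take LEFT -> foxtrot
i=4: L=alpha=BASE, R=foxtrot -> take RIGHT -> foxtrot
Conflict count: 1

Answer: 1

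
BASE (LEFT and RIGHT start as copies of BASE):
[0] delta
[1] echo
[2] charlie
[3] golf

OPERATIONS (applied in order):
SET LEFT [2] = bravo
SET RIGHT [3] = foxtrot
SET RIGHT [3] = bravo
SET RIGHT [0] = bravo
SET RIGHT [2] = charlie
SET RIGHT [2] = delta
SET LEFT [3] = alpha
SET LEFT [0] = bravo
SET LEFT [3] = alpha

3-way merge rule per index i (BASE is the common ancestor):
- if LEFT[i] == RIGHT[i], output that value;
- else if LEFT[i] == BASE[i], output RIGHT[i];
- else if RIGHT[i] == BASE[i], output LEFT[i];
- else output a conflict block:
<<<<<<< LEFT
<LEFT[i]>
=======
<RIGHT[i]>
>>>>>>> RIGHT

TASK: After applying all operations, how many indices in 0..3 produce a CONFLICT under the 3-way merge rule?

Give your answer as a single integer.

Final LEFT:  [bravo, echo, bravo, alpha]
Final RIGHT: [bravo, echo, delta, bravo]
i=0: L=bravo R=bravo -> agree -> bravo
i=1: L=echo R=echo -> agree -> echo
i=2: BASE=charlie L=bravo R=delta all differ -> CONFLICT
i=3: BASE=golf L=alpha R=bravo all differ -> CONFLICT
Conflict count: 2

Answer: 2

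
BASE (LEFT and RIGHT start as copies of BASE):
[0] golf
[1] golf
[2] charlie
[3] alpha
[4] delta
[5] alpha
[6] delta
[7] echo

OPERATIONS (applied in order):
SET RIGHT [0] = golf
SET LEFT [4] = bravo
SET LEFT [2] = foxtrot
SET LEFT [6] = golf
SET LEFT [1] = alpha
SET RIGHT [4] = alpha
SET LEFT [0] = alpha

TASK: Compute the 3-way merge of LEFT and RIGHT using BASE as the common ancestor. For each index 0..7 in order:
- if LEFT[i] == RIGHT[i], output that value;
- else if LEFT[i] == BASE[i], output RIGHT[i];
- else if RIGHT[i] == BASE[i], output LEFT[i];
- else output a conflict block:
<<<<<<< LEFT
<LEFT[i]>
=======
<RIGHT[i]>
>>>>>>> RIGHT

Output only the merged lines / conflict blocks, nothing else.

Final LEFT:  [alpha, alpha, foxtrot, alpha, bravo, alpha, golf, echo]
Final RIGHT: [golf, golf, charlie, alpha, alpha, alpha, delta, echo]
i=0: L=alpha, R=golf=BASE -> take LEFT -> alpha
i=1: L=alpha, R=golf=BASE -> take LEFT -> alpha
i=2: L=foxtrot, R=charlie=BASE -> take LEFT -> foxtrot
i=3: L=alpha R=alpha -> agree -> alpha
i=4: BASE=delta L=bravo R=alpha all differ -> CONFLICT
i=5: L=alpha R=alpha -> agree -> alpha
i=6: L=golf, R=delta=BASE -> take LEFT -> golf
i=7: L=echo R=echo -> agree -> echo

Answer: alpha
alpha
foxtrot
alpha
<<<<<<< LEFT
bravo
=======
alpha
>>>>>>> RIGHT
alpha
golf
echo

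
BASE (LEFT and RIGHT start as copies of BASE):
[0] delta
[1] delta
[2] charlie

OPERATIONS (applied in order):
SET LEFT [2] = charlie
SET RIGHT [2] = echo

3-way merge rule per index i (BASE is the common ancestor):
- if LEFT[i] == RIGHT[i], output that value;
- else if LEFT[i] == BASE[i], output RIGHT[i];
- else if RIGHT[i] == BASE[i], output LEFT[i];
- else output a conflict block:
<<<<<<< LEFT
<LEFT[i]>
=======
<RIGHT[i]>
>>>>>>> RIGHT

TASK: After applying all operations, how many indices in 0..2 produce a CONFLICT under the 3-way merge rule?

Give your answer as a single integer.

Final LEFT:  [delta, delta, charlie]
Final RIGHT: [delta, delta, echo]
i=0: L=delta R=delta -> agree -> delta
i=1: L=delta R=delta -> agree -> delta
i=2: L=charlie=BASE, R=echo -> take RIGHT -> echo
Conflict count: 0

Answer: 0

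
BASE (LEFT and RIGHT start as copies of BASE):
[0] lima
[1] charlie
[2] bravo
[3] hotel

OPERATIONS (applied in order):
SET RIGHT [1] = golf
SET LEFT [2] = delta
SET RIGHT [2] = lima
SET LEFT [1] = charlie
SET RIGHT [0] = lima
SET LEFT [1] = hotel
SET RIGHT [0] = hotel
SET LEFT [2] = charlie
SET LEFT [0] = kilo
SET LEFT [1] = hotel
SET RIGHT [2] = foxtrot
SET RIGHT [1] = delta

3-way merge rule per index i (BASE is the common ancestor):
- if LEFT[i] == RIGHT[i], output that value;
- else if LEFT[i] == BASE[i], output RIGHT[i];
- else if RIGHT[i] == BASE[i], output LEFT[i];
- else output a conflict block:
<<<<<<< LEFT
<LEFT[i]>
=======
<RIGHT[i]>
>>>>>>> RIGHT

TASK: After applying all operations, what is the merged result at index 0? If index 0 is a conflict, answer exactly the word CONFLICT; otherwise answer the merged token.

Final LEFT:  [kilo, hotel, charlie, hotel]
Final RIGHT: [hotel, delta, foxtrot, hotel]
i=0: BASE=lima L=kilo R=hotel all differ -> CONFLICT
i=1: BASE=charlie L=hotel R=delta all differ -> CONFLICT
i=2: BASE=bravo L=charlie R=foxtrot all differ -> CONFLICT
i=3: L=hotel R=hotel -> agree -> hotel
Index 0 -> CONFLICT

Answer: CONFLICT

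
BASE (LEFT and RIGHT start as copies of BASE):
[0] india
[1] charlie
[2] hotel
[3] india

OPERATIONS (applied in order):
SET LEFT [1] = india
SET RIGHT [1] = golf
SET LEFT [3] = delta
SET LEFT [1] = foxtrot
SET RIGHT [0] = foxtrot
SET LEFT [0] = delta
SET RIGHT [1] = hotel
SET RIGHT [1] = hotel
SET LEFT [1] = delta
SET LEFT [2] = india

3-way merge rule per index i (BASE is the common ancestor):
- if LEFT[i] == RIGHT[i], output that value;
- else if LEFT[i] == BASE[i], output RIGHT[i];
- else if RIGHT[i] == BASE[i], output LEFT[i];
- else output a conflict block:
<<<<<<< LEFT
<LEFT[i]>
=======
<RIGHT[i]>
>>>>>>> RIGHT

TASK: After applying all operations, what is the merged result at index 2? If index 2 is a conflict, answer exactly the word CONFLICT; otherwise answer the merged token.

Final LEFT:  [delta, delta, india, delta]
Final RIGHT: [foxtrot, hotel, hotel, india]
i=0: BASE=india L=delta R=foxtrot all differ -> CONFLICT
i=1: BASE=charlie L=delta R=hotel all differ -> CONFLICT
i=2: L=india, R=hotel=BASE -> take LEFT -> india
i=3: L=delta, R=india=BASE -> take LEFT -> delta
Index 2 -> india

Answer: india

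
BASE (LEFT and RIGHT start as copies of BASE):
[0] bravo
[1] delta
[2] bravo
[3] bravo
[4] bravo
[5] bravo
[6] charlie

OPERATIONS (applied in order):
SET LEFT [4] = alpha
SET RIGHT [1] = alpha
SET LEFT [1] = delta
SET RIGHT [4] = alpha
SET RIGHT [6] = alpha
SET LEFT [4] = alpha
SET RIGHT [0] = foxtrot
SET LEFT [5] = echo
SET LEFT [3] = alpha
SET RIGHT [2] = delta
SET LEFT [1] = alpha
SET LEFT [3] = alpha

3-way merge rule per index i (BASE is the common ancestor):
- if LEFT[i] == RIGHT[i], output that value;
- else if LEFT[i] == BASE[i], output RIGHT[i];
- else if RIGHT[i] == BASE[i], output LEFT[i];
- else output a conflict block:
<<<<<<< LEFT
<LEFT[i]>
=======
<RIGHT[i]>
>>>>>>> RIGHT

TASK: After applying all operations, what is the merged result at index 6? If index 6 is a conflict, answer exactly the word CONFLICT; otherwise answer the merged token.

Final LEFT:  [bravo, alpha, bravo, alpha, alpha, echo, charlie]
Final RIGHT: [foxtrot, alpha, delta, bravo, alpha, bravo, alpha]
i=0: L=bravo=BASE, R=foxtrot -> take RIGHT -> foxtrot
i=1: L=alpha R=alpha -> agree -> alpha
i=2: L=bravo=BASE, R=delta -> take RIGHT -> delta
i=3: L=alpha, R=bravo=BASE -> take LEFT -> alpha
i=4: L=alpha R=alpha -> agree -> alpha
i=5: L=echo, R=bravo=BASE -> take LEFT -> echo
i=6: L=charlie=BASE, R=alpha -> take RIGHT -> alpha
Index 6 -> alpha

Answer: alpha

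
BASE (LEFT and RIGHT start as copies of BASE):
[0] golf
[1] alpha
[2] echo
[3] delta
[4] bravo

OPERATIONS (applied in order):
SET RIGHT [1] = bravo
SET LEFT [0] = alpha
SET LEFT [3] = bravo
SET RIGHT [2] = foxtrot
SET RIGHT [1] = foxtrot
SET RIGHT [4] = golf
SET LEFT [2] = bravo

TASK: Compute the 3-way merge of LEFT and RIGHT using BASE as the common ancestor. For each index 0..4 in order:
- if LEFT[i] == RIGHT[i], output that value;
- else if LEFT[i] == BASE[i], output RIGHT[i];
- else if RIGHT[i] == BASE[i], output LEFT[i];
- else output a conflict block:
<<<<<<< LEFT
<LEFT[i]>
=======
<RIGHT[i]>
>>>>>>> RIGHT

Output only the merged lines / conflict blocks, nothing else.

Answer: alpha
foxtrot
<<<<<<< LEFT
bravo
=======
foxtrot
>>>>>>> RIGHT
bravo
golf

Derivation:
Final LEFT:  [alpha, alpha, bravo, bravo, bravo]
Final RIGHT: [golf, foxtrot, foxtrot, delta, golf]
i=0: L=alpha, R=golf=BASE -> take LEFT -> alpha
i=1: L=alpha=BASE, R=foxtrot -> take RIGHT -> foxtrot
i=2: BASE=echo L=bravo R=foxtrot all differ -> CONFLICT
i=3: L=bravo, R=delta=BASE -> take LEFT -> bravo
i=4: L=bravo=BASE, R=golf -> take RIGHT -> golf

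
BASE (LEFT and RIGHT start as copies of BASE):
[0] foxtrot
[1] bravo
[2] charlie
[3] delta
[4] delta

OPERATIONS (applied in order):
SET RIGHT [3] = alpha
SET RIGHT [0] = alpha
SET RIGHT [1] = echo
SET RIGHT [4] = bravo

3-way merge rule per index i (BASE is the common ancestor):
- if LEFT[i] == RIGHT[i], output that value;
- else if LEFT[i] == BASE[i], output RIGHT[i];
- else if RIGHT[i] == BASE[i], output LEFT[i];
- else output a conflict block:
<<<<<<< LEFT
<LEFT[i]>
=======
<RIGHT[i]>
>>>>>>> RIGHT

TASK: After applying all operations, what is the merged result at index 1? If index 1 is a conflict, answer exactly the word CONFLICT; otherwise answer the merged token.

Final LEFT:  [foxtrot, bravo, charlie, delta, delta]
Final RIGHT: [alpha, echo, charlie, alpha, bravo]
i=0: L=foxtrot=BASE, R=alpha -> take RIGHT -> alpha
i=1: L=bravo=BASE, R=echo -> take RIGHT -> echo
i=2: L=charlie R=charlie -> agree -> charlie
i=3: L=delta=BASE, R=alpha -> take RIGHT -> alpha
i=4: L=delta=BASE, R=bravo -> take RIGHT -> bravo
Index 1 -> echo

Answer: echo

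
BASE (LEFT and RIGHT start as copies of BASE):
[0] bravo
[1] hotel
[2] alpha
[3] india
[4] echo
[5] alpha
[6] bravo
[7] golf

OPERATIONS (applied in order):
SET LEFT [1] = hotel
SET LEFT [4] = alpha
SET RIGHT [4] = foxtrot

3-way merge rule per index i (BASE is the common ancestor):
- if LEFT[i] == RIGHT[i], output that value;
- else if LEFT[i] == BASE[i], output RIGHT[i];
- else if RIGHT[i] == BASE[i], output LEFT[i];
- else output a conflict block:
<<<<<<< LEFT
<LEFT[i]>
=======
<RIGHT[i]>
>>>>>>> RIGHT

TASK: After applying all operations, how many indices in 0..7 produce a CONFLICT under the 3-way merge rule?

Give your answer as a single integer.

Final LEFT:  [bravo, hotel, alpha, india, alpha, alpha, bravo, golf]
Final RIGHT: [bravo, hotel, alpha, india, foxtrot, alpha, bravo, golf]
i=0: L=bravo R=bravo -> agree -> bravo
i=1: L=hotel R=hotel -> agree -> hotel
i=2: L=alpha R=alpha -> agree -> alpha
i=3: L=india R=india -> agree -> india
i=4: BASE=echo L=alpha R=foxtrot all differ -> CONFLICT
i=5: L=alpha R=alpha -> agree -> alpha
i=6: L=bravo R=bravo -> agree -> bravo
i=7: L=golf R=golf -> agree -> golf
Conflict count: 1

Answer: 1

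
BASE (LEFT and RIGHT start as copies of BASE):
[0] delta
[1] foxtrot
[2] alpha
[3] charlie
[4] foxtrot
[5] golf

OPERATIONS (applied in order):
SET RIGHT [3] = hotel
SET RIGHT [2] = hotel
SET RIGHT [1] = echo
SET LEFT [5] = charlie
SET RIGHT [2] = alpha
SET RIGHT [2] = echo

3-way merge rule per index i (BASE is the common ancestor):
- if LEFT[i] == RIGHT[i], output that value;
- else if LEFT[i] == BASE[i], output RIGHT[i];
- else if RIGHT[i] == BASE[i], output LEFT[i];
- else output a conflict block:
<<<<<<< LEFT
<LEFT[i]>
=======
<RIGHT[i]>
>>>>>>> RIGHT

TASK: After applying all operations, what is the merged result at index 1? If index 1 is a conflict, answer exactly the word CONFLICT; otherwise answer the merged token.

Answer: echo

Derivation:
Final LEFT:  [delta, foxtrot, alpha, charlie, foxtrot, charlie]
Final RIGHT: [delta, echo, echo, hotel, foxtrot, golf]
i=0: L=delta R=delta -> agree -> delta
i=1: L=foxtrot=BASE, R=echo -> take RIGHT -> echo
i=2: L=alpha=BASE, R=echo -> take RIGHT -> echo
i=3: L=charlie=BASE, R=hotel -> take RIGHT -> hotel
i=4: L=foxtrot R=foxtrot -> agree -> foxtrot
i=5: L=charlie, R=golf=BASE -> take LEFT -> charlie
Index 1 -> echo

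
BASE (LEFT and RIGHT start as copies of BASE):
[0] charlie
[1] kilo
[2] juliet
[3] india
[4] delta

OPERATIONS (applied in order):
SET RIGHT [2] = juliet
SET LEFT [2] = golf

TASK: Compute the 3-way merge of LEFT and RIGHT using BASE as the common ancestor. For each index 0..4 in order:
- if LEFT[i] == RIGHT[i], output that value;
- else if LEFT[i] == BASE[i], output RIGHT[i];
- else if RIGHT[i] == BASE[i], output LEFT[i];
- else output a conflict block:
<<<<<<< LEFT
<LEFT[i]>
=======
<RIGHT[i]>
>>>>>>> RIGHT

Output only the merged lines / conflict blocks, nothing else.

Final LEFT:  [charlie, kilo, golf, india, delta]
Final RIGHT: [charlie, kilo, juliet, india, delta]
i=0: L=charlie R=charlie -> agree -> charlie
i=1: L=kilo R=kilo -> agree -> kilo
i=2: L=golf, R=juliet=BASE -> take LEFT -> golf
i=3: L=india R=india -> agree -> india
i=4: L=delta R=delta -> agree -> delta

Answer: charlie
kilo
golf
india
delta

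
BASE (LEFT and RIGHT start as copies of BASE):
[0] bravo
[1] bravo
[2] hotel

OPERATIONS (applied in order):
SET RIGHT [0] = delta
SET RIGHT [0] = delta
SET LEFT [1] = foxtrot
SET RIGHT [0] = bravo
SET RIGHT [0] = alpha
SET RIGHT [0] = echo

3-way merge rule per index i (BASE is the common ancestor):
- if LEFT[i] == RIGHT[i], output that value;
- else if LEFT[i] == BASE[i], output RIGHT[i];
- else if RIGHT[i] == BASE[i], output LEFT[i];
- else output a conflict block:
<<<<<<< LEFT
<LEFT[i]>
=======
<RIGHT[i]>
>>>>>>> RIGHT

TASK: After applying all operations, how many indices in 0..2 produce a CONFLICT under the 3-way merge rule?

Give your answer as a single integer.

Answer: 0

Derivation:
Final LEFT:  [bravo, foxtrot, hotel]
Final RIGHT: [echo, bravo, hotel]
i=0: L=bravo=BASE, R=echo -> take RIGHT -> echo
i=1: L=foxtrot, R=bravo=BASE -> take LEFT -> foxtrot
i=2: L=hotel R=hotel -> agree -> hotel
Conflict count: 0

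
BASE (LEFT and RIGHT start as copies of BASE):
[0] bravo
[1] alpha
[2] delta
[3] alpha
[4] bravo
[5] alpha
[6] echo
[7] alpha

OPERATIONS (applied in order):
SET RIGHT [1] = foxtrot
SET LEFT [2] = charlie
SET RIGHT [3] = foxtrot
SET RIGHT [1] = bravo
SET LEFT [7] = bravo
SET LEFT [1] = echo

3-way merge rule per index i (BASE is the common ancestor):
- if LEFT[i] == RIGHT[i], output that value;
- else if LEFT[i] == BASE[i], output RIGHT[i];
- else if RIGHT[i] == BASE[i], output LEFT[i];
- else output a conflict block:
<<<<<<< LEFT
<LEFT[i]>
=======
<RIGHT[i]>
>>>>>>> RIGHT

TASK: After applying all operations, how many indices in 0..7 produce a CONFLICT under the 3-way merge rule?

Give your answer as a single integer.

Answer: 1

Derivation:
Final LEFT:  [bravo, echo, charlie, alpha, bravo, alpha, echo, bravo]
Final RIGHT: [bravo, bravo, delta, foxtrot, bravo, alpha, echo, alpha]
i=0: L=bravo R=bravo -> agree -> bravo
i=1: BASE=alpha L=echo R=bravo all differ -> CONFLICT
i=2: L=charlie, R=delta=BASE -> take LEFT -> charlie
i=3: L=alpha=BASE, R=foxtrot -> take RIGHT -> foxtrot
i=4: L=bravo R=bravo -> agree -> bravo
i=5: L=alpha R=alpha -> agree -> alpha
i=6: L=echo R=echo -> agree -> echo
i=7: L=bravo, R=alpha=BASE -> take LEFT -> bravo
Conflict count: 1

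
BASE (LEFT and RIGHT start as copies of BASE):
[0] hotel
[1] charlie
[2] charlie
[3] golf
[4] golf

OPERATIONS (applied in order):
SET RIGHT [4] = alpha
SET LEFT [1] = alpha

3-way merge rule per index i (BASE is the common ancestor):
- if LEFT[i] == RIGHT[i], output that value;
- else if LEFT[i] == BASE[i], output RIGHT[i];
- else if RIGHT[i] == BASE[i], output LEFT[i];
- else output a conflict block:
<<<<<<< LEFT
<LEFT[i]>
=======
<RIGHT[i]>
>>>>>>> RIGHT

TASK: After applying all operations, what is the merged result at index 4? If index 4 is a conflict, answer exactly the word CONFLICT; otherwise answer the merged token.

Final LEFT:  [hotel, alpha, charlie, golf, golf]
Final RIGHT: [hotel, charlie, charlie, golf, alpha]
i=0: L=hotel R=hotel -> agree -> hotel
i=1: L=alpha, R=charlie=BASE -> take LEFT -> alpha
i=2: L=charlie R=charlie -> agree -> charlie
i=3: L=golf R=golf -> agree -> golf
i=4: L=golf=BASE, R=alpha -> take RIGHT -> alpha
Index 4 -> alpha

Answer: alpha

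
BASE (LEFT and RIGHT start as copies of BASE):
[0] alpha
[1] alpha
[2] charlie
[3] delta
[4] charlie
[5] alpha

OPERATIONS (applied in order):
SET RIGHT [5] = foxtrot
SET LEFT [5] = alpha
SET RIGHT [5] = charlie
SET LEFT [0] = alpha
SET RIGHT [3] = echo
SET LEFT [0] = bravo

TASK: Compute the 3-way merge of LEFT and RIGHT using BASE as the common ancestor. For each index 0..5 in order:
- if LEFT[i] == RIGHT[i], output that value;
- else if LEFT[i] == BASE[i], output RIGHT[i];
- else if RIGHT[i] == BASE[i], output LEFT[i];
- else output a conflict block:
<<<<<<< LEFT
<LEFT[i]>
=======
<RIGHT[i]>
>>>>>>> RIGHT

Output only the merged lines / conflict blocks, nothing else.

Answer: bravo
alpha
charlie
echo
charlie
charlie

Derivation:
Final LEFT:  [bravo, alpha, charlie, delta, charlie, alpha]
Final RIGHT: [alpha, alpha, charlie, echo, charlie, charlie]
i=0: L=bravo, R=alpha=BASE -> take LEFT -> bravo
i=1: L=alpha R=alpha -> agree -> alpha
i=2: L=charlie R=charlie -> agree -> charlie
i=3: L=delta=BASE, R=echo -> take RIGHT -> echo
i=4: L=charlie R=charlie -> agree -> charlie
i=5: L=alpha=BASE, R=charlie -> take RIGHT -> charlie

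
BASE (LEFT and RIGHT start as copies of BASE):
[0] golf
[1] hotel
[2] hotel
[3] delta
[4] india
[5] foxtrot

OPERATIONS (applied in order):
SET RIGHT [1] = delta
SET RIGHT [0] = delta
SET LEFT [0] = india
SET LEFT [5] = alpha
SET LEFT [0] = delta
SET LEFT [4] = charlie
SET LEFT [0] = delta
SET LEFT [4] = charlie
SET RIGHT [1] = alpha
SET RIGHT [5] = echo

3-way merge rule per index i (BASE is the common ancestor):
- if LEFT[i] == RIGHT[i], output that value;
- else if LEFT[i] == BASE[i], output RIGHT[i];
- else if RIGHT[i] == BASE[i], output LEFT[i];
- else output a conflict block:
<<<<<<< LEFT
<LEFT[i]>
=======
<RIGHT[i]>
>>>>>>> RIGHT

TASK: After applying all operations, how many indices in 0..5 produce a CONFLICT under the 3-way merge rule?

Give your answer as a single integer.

Final LEFT:  [delta, hotel, hotel, delta, charlie, alpha]
Final RIGHT: [delta, alpha, hotel, delta, india, echo]
i=0: L=delta R=delta -> agree -> delta
i=1: L=hotel=BASE, R=alpha -> take RIGHT -> alpha
i=2: L=hotel R=hotel -> agree -> hotel
i=3: L=delta R=delta -> agree -> delta
i=4: L=charlie, R=india=BASE -> take LEFT -> charlie
i=5: BASE=foxtrot L=alpha R=echo all differ -> CONFLICT
Conflict count: 1

Answer: 1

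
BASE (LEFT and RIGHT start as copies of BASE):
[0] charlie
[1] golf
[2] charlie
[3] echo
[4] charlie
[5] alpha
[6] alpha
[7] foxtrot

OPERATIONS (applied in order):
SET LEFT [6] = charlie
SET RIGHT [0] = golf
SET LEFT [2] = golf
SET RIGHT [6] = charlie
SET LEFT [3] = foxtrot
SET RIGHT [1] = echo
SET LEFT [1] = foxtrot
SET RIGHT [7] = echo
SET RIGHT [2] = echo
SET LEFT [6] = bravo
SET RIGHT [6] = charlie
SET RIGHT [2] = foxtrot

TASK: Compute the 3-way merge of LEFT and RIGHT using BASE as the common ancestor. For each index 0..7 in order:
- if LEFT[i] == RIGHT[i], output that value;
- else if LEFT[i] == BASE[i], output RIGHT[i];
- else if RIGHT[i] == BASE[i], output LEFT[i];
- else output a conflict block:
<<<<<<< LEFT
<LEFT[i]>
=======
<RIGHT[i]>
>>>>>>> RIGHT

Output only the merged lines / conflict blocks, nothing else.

Final LEFT:  [charlie, foxtrot, golf, foxtrot, charlie, alpha, bravo, foxtrot]
Final RIGHT: [golf, echo, foxtrot, echo, charlie, alpha, charlie, echo]
i=0: L=charlie=BASE, R=golf -> take RIGHT -> golf
i=1: BASE=golf L=foxtrot R=echo all differ -> CONFLICT
i=2: BASE=charlie L=golf R=foxtrot all differ -> CONFLICT
i=3: L=foxtrot, R=echo=BASE -> take LEFT -> foxtrot
i=4: L=charlie R=charlie -> agree -> charlie
i=5: L=alpha R=alpha -> agree -> alpha
i=6: BASE=alpha L=bravo R=charlie all differ -> CONFLICT
i=7: L=foxtrot=BASE, R=echo -> take RIGHT -> echo

Answer: golf
<<<<<<< LEFT
foxtrot
=======
echo
>>>>>>> RIGHT
<<<<<<< LEFT
golf
=======
foxtrot
>>>>>>> RIGHT
foxtrot
charlie
alpha
<<<<<<< LEFT
bravo
=======
charlie
>>>>>>> RIGHT
echo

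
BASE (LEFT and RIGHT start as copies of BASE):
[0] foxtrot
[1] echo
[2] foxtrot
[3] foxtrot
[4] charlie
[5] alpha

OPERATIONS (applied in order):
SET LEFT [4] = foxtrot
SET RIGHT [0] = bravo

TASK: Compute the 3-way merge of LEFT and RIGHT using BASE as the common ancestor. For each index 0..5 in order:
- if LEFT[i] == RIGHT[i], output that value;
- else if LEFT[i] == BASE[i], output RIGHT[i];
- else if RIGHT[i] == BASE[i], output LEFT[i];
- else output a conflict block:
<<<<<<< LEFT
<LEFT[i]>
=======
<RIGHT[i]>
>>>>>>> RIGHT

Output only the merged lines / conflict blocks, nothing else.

Answer: bravo
echo
foxtrot
foxtrot
foxtrot
alpha

Derivation:
Final LEFT:  [foxtrot, echo, foxtrot, foxtrot, foxtrot, alpha]
Final RIGHT: [bravo, echo, foxtrot, foxtrot, charlie, alpha]
i=0: L=foxtrot=BASE, R=bravo -> take RIGHT -> bravo
i=1: L=echo R=echo -> agree -> echo
i=2: L=foxtrot R=foxtrot -> agree -> foxtrot
i=3: L=foxtrot R=foxtrot -> agree -> foxtrot
i=4: L=foxtrot, R=charlie=BASE -> take LEFT -> foxtrot
i=5: L=alpha R=alpha -> agree -> alpha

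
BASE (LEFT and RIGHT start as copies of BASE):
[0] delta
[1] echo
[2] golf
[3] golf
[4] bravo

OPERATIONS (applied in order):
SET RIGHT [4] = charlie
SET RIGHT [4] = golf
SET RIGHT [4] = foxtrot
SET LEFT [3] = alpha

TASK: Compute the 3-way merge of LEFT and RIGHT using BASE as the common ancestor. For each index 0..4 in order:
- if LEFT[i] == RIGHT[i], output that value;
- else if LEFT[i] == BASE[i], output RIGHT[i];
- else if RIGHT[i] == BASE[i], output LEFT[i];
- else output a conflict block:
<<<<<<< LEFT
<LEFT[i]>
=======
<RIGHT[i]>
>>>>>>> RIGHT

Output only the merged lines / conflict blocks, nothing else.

Answer: delta
echo
golf
alpha
foxtrot

Derivation:
Final LEFT:  [delta, echo, golf, alpha, bravo]
Final RIGHT: [delta, echo, golf, golf, foxtrot]
i=0: L=delta R=delta -> agree -> delta
i=1: L=echo R=echo -> agree -> echo
i=2: L=golf R=golf -> agree -> golf
i=3: L=alpha, R=golf=BASE -> take LEFT -> alpha
i=4: L=bravo=BASE, R=foxtrot -> take RIGHT -> foxtrot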